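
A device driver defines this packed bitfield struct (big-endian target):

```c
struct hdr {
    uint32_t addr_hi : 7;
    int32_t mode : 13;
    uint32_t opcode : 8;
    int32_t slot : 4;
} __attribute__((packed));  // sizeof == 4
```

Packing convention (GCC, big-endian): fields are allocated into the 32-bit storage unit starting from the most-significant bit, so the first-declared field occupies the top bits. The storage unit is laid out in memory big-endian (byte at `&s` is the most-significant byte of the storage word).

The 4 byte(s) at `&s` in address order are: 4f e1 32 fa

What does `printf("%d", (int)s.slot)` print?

[0]=0x4f [1]=0xe1 [2]=0x32 [3]=0xfa (big-endian) → word 0x4fe132fa
addr_hi [25+:7] = (word>>25) & 0x7f = 39
mode [12+:13] = (word>>12) & 0x1fff = 7699
opcode [4+:8] = (word>>4) & 0xff = 47
slot [0+:4] = (word>>0) & 0xf = 10  ←
slot signed 4b, MSB=1: 10 - 16 = -6

-6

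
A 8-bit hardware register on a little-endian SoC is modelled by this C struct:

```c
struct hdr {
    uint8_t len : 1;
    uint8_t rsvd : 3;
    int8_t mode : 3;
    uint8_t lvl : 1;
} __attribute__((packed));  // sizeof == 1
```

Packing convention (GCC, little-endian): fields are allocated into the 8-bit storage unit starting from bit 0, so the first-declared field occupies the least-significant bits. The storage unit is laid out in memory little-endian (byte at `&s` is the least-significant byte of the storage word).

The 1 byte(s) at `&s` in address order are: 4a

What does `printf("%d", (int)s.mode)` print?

[0]=0x4a (little-endian) → word 0x4a
len [0+:1] = (word>>0) & 0x1 = 0
rsvd [1+:3] = (word>>1) & 0x7 = 5
mode [4+:3] = (word>>4) & 0x7 = 4  ←
lvl [7+:1] = (word>>7) & 0x1 = 0
mode signed 3b, MSB=1: 4 - 8 = -4

-4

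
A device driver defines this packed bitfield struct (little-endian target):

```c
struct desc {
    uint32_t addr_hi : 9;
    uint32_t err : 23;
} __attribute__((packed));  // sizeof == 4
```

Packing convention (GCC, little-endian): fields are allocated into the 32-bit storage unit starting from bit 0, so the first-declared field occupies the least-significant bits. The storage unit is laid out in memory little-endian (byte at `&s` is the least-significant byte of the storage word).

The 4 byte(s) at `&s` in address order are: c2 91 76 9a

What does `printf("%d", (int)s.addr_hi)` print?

450

[0]=0xc2 [1]=0x91 [2]=0x76 [3]=0x9a (little-endian) → word 0x9a7691c2
addr_hi:9 @ bit 0 → (0x9a7691c2>>0)&0x1ff = 0x1c2  ←
err:23 @ bit 9 → (0x9a7691c2>>9)&0x7fffff = 0x4d3b48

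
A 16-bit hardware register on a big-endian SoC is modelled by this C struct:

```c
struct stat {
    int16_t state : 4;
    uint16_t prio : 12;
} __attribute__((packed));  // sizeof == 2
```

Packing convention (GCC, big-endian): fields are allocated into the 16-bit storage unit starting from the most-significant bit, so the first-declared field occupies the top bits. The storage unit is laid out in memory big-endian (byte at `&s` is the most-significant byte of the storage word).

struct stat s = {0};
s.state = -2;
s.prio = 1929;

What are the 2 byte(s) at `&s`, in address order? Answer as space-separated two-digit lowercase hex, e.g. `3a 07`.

e7 89

state (4b) val=-2 bits=0xe at bit 12: 0xe000
prio (12b) val=1929 bits=0x789 at bit 0: 0xe789
word = 0xe789 → big-endian bytes:
  [0]=0xe7  [1]=0x89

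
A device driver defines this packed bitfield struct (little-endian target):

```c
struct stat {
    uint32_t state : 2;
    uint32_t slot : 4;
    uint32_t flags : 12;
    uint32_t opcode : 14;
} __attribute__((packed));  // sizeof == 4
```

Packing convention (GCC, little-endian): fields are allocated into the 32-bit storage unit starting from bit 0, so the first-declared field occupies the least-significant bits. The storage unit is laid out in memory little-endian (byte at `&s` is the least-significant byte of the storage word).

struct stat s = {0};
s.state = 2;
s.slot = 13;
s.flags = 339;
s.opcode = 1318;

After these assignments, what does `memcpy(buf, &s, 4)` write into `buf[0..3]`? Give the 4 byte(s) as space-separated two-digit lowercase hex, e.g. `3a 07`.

[0+:2] state=2 & 0x3 = 0x2; word=0x00000002
[2+:4] slot=13 & 0xf = 0xd; word=0x00000036
[6+:12] flags=339 & 0xfff = 0x153; word=0x000054f6
[18+:14] opcode=1318 & 0x3fff = 0x526; word=0x149854f6
word = 0x149854f6 → little-endian bytes:
  [0]=0xf6  [1]=0x54  [2]=0x98  [3]=0x14

f6 54 98 14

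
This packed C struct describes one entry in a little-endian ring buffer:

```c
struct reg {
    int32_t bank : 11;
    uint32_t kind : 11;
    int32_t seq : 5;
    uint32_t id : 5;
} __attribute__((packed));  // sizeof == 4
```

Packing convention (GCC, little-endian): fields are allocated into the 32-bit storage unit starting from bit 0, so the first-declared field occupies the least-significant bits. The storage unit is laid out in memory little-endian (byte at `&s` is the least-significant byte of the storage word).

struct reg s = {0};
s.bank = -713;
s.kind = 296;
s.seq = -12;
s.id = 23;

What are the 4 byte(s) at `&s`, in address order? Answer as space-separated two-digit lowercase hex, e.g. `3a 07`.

37 45 09 bd

bank:11 = -713 → 0x537 << 0 → word 0x00000537
kind:11 = 296 → 0x128 << 11 → word 0x00094537
seq:5 = -12 → 0x14 << 22 → word 0x05094537
id:5 = 23 → 0x17 << 27 → word 0xbd094537
word = 0xbd094537 → little-endian bytes:
  [0]=0x37  [1]=0x45  [2]=0x09  [3]=0xbd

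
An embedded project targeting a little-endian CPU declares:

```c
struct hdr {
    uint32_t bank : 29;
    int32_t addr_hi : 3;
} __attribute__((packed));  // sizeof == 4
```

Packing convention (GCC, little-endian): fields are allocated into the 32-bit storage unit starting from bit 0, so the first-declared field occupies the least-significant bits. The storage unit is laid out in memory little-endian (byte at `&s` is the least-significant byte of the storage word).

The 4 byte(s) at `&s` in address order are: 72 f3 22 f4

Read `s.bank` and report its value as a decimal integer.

[0]=0x72 [1]=0xf3 [2]=0x22 [3]=0xf4 (little-endian) → word 0xf422f372
bank [0+:29] = (word>>0) & 0x1fffffff = 337834866  ←
addr_hi [29+:3] = (word>>29) & 0x7 = 7

337834866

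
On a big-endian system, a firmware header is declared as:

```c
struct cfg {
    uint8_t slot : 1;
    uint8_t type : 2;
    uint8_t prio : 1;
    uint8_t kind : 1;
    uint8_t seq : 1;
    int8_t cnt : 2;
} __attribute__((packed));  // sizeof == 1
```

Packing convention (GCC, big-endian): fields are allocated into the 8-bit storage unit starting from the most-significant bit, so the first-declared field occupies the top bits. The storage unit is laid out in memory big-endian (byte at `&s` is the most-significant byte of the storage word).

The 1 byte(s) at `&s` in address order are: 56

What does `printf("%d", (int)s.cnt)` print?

-2

[0]=0x56 (big-endian) → word 0x56
slot:1 @ bit 7 → (0x56>>7)&0x1 = 0x0
type:2 @ bit 5 → (0x56>>5)&0x3 = 0x2
prio:1 @ bit 4 → (0x56>>4)&0x1 = 0x1
kind:1 @ bit 3 → (0x56>>3)&0x1 = 0x0
seq:1 @ bit 2 → (0x56>>2)&0x1 = 0x1
cnt:2 @ bit 0 → (0x56>>0)&0x3 = 0x2  ←
cnt signed 2b, MSB=1: 2 - 4 = -2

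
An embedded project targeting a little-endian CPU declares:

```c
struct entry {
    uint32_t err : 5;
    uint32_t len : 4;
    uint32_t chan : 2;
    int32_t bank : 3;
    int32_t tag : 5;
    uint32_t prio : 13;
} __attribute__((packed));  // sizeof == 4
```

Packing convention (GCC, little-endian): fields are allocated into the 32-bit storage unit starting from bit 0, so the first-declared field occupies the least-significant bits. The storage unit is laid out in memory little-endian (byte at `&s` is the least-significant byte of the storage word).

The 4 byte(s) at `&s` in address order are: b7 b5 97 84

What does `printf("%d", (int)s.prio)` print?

[0]=0xb7 [1]=0xb5 [2]=0x97 [3]=0x84 (little-endian) → word 0x8497b5b7
err:5 @ bit 0 → (0x8497b5b7>>0)&0x1f = 0x17
len:4 @ bit 5 → (0x8497b5b7>>5)&0xf = 0xd
chan:2 @ bit 9 → (0x8497b5b7>>9)&0x3 = 0x2
bank:3 @ bit 11 → (0x8497b5b7>>11)&0x7 = 0x6
tag:5 @ bit 14 → (0x8497b5b7>>14)&0x1f = 0x1e
prio:13 @ bit 19 → (0x8497b5b7>>19)&0x1fff = 0x1092  ←

4242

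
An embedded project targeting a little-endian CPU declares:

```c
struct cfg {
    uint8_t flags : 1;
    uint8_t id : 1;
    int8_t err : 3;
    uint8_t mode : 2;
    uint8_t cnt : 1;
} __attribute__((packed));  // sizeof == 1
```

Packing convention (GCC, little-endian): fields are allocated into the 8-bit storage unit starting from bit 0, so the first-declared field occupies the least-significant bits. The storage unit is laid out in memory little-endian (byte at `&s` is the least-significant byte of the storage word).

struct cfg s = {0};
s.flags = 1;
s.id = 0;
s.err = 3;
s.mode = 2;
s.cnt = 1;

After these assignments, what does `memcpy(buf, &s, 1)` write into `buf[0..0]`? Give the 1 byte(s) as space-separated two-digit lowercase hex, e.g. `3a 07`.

cd

[0+:1] flags=1 & 0x1 = 0x1; word=0x01
[1+:1] id=0 & 0x1 = 0x0; word=0x01
[2+:3] err=3 & 0x7 = 0x3; word=0x0d
[5+:2] mode=2 & 0x3 = 0x2; word=0x4d
[7+:1] cnt=1 & 0x1 = 0x1; word=0xcd
word = 0xcd → little-endian bytes:
  [0]=0xcd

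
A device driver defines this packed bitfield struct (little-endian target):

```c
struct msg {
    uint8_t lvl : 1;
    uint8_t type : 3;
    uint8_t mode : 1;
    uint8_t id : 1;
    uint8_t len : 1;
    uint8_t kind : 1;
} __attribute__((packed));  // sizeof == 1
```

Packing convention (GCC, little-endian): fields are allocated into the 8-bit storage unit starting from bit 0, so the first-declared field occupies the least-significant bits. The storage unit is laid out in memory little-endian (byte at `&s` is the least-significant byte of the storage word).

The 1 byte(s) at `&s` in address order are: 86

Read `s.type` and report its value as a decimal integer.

3

[0]=0x86 (little-endian) → word 0x86
lvl:1 @ bit 0 → (0x86>>0)&0x1 = 0x0
type:3 @ bit 1 → (0x86>>1)&0x7 = 0x3  ←
mode:1 @ bit 4 → (0x86>>4)&0x1 = 0x0
id:1 @ bit 5 → (0x86>>5)&0x1 = 0x0
len:1 @ bit 6 → (0x86>>6)&0x1 = 0x0
kind:1 @ bit 7 → (0x86>>7)&0x1 = 0x1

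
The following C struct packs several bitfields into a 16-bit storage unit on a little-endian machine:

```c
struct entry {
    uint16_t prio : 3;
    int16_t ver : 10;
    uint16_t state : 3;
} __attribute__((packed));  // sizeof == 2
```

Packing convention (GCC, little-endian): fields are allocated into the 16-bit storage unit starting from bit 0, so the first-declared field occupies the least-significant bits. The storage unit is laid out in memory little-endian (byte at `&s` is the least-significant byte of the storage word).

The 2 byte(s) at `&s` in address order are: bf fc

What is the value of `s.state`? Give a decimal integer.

[0]=0xbf [1]=0xfc (little-endian) → word 0xfcbf
prio:3 @ bit 0 → (0xfcbf>>0)&0x7 = 0x7
ver:10 @ bit 3 → (0xfcbf>>3)&0x3ff = 0x397
state:3 @ bit 13 → (0xfcbf>>13)&0x7 = 0x7  ←

7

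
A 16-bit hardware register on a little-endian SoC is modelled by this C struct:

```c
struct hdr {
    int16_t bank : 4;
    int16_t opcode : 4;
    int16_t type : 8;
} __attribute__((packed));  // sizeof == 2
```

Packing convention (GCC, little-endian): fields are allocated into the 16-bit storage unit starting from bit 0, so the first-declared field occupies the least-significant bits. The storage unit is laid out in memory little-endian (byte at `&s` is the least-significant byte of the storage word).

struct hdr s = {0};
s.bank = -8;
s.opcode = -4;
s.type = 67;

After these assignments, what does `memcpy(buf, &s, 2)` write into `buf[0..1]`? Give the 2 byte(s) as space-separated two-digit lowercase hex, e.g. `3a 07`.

bank (4b) val=-8 bits=0x8 at bit 0: 0x0008
opcode (4b) val=-4 bits=0xc at bit 4: 0x00c8
type (8b) val=67 bits=0x43 at bit 8: 0x43c8
word = 0x43c8 → little-endian bytes:
  [0]=0xc8  [1]=0x43

c8 43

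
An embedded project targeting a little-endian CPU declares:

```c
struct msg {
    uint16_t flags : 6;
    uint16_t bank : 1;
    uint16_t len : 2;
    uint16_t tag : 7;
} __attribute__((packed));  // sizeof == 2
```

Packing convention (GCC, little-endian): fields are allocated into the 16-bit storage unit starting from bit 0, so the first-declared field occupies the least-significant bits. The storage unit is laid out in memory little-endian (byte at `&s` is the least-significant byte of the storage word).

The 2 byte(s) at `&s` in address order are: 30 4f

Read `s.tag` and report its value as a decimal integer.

[0]=0x30 [1]=0x4f (little-endian) → word 0x4f30
flags [0+:6] = (word>>0) & 0x3f = 48
bank [6+:1] = (word>>6) & 0x1 = 0
len [7+:2] = (word>>7) & 0x3 = 2
tag [9+:7] = (word>>9) & 0x7f = 39  ←

39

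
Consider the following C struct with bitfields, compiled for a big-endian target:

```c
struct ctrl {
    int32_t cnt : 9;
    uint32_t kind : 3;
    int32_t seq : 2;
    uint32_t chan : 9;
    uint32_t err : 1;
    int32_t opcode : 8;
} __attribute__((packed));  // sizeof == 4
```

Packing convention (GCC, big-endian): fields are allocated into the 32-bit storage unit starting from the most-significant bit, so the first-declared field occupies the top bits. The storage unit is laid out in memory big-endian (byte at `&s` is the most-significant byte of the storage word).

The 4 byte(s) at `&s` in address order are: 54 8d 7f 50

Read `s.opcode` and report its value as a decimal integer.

80

[0]=0x54 [1]=0x8d [2]=0x7f [3]=0x50 (big-endian) → word 0x548d7f50
cnt [23+:9] = (word>>23) & 0x1ff = 169
kind [20+:3] = (word>>20) & 0x7 = 0
seq [18+:2] = (word>>18) & 0x3 = 3
chan [9+:9] = (word>>9) & 0x1ff = 191
err [8+:1] = (word>>8) & 0x1 = 1
opcode [0+:8] = (word>>0) & 0xff = 80  ←
opcode signed 8b, MSB=0: value = 80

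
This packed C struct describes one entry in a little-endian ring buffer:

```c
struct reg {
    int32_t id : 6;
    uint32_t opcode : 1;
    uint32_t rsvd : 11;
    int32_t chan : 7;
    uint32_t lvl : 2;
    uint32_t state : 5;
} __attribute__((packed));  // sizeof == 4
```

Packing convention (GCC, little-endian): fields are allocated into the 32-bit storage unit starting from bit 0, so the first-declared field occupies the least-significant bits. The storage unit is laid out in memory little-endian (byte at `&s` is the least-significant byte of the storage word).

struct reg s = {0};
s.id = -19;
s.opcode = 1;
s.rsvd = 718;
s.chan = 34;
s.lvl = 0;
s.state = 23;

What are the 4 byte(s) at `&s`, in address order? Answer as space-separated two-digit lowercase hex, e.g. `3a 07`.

6d 67 89 b8

id (6b) val=-19 bits=0x2d at bit 0: 0x0000002d
opcode (1b) val=1 bits=0x1 at bit 6: 0x0000006d
rsvd (11b) val=718 bits=0x2ce at bit 7: 0x0001676d
chan (7b) val=34 bits=0x22 at bit 18: 0x0089676d
lvl (2b) val=0 bits=0x0 at bit 25: 0x0089676d
state (5b) val=23 bits=0x17 at bit 27: 0xb889676d
word = 0xb889676d → little-endian bytes:
  [0]=0x6d  [1]=0x67  [2]=0x89  [3]=0xb8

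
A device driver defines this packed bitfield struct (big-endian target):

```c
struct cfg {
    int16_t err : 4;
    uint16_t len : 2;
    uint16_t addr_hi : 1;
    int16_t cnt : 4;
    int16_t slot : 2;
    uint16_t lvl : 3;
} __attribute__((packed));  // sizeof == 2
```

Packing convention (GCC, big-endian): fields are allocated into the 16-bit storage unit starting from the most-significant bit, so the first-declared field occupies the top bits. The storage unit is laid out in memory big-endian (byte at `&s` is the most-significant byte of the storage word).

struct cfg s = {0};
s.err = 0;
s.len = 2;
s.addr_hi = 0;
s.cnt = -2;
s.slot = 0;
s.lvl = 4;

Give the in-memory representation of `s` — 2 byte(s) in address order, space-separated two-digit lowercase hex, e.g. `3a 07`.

err (4b) val=0 bits=0x0 at bit 12: 0x0000
len (2b) val=2 bits=0x2 at bit 10: 0x0800
addr_hi (1b) val=0 bits=0x0 at bit 9: 0x0800
cnt (4b) val=-2 bits=0xe at bit 5: 0x09c0
slot (2b) val=0 bits=0x0 at bit 3: 0x09c0
lvl (3b) val=4 bits=0x4 at bit 0: 0x09c4
word = 0x09c4 → big-endian bytes:
  [0]=0x09  [1]=0xc4

09 c4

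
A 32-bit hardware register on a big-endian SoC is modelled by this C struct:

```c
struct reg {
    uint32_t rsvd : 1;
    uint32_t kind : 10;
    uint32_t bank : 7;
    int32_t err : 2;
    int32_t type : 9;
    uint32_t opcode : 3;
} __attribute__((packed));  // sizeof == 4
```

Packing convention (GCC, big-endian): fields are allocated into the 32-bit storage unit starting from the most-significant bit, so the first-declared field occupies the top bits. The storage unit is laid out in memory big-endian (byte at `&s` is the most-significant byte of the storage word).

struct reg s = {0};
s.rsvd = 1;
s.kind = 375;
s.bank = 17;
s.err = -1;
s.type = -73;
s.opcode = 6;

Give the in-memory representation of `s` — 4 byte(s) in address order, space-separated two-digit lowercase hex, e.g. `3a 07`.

ae e4 7d be

[31+:1] rsvd=1 & 0x1 = 0x1; word=0x80000000
[21+:10] kind=375 & 0x3ff = 0x177; word=0xaee00000
[14+:7] bank=17 & 0x7f = 0x11; word=0xaee44000
[12+:2] err=-1 & 0x3 = 0x3; word=0xaee47000
[3+:9] type=-73 & 0x1ff = 0x1b7; word=0xaee47db8
[0+:3] opcode=6 & 0x7 = 0x6; word=0xaee47dbe
word = 0xaee47dbe → big-endian bytes:
  [0]=0xae  [1]=0xe4  [2]=0x7d  [3]=0xbe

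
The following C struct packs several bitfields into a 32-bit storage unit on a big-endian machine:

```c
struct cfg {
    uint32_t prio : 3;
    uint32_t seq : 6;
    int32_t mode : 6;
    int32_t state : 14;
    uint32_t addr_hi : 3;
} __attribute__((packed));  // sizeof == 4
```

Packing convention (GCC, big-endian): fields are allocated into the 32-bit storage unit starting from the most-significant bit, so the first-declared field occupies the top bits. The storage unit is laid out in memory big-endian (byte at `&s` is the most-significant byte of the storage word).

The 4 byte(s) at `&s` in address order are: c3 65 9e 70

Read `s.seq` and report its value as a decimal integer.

6

[0]=0xc3 [1]=0x65 [2]=0x9e [3]=0x70 (big-endian) → word 0xc3659e70
prio [29+:3] = (word>>29) & 0x7 = 6
seq [23+:6] = (word>>23) & 0x3f = 6  ←
mode [17+:6] = (word>>17) & 0x3f = 50
state [3+:14] = (word>>3) & 0x3fff = 13262
addr_hi [0+:3] = (word>>0) & 0x7 = 0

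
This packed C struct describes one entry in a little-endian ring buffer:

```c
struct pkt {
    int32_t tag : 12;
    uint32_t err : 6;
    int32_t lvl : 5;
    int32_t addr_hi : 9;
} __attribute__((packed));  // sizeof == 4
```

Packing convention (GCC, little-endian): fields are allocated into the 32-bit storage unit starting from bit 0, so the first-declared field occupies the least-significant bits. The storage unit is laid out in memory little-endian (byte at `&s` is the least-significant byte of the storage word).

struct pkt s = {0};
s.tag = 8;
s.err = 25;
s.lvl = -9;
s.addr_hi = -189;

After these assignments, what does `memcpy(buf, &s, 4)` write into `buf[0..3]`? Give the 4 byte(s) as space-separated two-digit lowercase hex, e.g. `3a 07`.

tag:12 = 8 → 0x8 << 0 → word 0x00000008
err:6 = 25 → 0x19 << 12 → word 0x00019008
lvl:5 = -9 → 0x17 << 18 → word 0x005d9008
addr_hi:9 = -189 → 0x143 << 23 → word 0xa1dd9008
word = 0xa1dd9008 → little-endian bytes:
  [0]=0x08  [1]=0x90  [2]=0xdd  [3]=0xa1

08 90 dd a1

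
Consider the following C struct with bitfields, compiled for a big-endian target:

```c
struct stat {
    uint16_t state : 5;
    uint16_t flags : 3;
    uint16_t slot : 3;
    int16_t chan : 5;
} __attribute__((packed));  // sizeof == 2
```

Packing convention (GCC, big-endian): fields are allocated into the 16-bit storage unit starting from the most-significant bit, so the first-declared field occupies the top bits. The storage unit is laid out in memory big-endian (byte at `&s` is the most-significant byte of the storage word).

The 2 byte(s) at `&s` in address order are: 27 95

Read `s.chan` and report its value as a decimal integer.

-11

[0]=0x27 [1]=0x95 (big-endian) → word 0x2795
state:5 @ bit 11 → (0x2795>>11)&0x1f = 0x4
flags:3 @ bit 8 → (0x2795>>8)&0x7 = 0x7
slot:3 @ bit 5 → (0x2795>>5)&0x7 = 0x4
chan:5 @ bit 0 → (0x2795>>0)&0x1f = 0x15  ←
chan signed 5b, MSB=1: 21 - 32 = -11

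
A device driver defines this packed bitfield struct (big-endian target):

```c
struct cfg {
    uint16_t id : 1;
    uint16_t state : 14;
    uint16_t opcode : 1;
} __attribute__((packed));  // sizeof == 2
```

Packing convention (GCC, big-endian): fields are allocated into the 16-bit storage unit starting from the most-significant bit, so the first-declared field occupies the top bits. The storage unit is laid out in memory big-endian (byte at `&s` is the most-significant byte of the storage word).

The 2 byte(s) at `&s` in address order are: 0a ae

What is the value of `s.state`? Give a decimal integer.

[0]=0x0a [1]=0xae (big-endian) → word 0x0aae
id:1 @ bit 15 → (0x0aae>>15)&0x1 = 0x0
state:14 @ bit 1 → (0x0aae>>1)&0x3fff = 0x557  ←
opcode:1 @ bit 0 → (0x0aae>>0)&0x1 = 0x0

1367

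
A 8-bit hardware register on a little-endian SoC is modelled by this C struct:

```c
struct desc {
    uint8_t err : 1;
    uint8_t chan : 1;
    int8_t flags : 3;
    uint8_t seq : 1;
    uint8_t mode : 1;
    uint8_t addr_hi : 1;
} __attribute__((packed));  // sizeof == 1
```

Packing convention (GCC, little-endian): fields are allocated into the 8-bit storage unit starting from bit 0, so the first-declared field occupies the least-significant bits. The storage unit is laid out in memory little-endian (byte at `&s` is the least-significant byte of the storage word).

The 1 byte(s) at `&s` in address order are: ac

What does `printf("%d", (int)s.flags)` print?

[0]=0xac (little-endian) → word 0xac
err [0+:1] = (word>>0) & 0x1 = 0
chan [1+:1] = (word>>1) & 0x1 = 0
flags [2+:3] = (word>>2) & 0x7 = 3  ←
seq [5+:1] = (word>>5) & 0x1 = 1
mode [6+:1] = (word>>6) & 0x1 = 0
addr_hi [7+:1] = (word>>7) & 0x1 = 1
flags signed 3b, MSB=0: value = 3

3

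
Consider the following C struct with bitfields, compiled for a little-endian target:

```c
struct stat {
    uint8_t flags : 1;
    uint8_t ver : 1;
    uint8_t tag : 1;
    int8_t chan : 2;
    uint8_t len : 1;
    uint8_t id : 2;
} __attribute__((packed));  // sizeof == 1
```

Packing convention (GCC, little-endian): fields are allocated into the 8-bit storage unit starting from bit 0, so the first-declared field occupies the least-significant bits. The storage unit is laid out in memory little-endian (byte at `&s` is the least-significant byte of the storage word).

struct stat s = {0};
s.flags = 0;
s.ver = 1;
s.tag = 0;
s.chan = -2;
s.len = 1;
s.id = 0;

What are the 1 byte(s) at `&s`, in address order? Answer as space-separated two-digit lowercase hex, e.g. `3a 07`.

flags (1b) val=0 bits=0x0 at bit 0: 0x00
ver (1b) val=1 bits=0x1 at bit 1: 0x02
tag (1b) val=0 bits=0x0 at bit 2: 0x02
chan (2b) val=-2 bits=0x2 at bit 3: 0x12
len (1b) val=1 bits=0x1 at bit 5: 0x32
id (2b) val=0 bits=0x0 at bit 6: 0x32
word = 0x32 → little-endian bytes:
  [0]=0x32

32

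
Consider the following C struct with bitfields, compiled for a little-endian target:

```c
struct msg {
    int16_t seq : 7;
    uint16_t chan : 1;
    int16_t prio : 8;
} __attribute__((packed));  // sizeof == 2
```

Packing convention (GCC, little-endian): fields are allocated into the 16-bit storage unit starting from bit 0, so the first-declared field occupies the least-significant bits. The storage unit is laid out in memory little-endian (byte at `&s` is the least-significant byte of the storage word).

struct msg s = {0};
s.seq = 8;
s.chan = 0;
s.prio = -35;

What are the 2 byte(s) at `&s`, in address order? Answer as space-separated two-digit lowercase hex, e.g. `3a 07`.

[0+:7] seq=8 & 0x7f = 0x8; word=0x0008
[7+:1] chan=0 & 0x1 = 0x0; word=0x0008
[8+:8] prio=-35 & 0xff = 0xdd; word=0xdd08
word = 0xdd08 → little-endian bytes:
  [0]=0x08  [1]=0xdd

08 dd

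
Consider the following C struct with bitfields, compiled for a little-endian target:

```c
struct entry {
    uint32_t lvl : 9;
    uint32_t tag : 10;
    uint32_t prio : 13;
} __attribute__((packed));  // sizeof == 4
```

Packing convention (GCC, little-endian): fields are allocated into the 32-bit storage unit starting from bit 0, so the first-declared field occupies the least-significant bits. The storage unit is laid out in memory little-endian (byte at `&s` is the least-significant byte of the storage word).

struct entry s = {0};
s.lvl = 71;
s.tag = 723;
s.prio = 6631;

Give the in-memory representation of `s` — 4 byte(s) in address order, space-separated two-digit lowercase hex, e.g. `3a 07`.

47 a6 3d cf

[0+:9] lvl=71 & 0x1ff = 0x47; word=0x00000047
[9+:10] tag=723 & 0x3ff = 0x2d3; word=0x0005a647
[19+:13] prio=6631 & 0x1fff = 0x19e7; word=0xcf3da647
word = 0xcf3da647 → little-endian bytes:
  [0]=0x47  [1]=0xa6  [2]=0x3d  [3]=0xcf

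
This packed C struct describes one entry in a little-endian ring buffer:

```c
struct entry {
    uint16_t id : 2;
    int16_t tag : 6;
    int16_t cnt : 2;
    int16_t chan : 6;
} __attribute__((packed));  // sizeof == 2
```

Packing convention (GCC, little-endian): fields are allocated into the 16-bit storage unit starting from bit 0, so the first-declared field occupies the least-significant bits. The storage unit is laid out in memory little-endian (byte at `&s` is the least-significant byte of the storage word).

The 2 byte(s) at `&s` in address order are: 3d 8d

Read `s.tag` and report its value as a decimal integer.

15

[0]=0x3d [1]=0x8d (little-endian) → word 0x8d3d
id [0+:2] = (word>>0) & 0x3 = 1
tag [2+:6] = (word>>2) & 0x3f = 15  ←
cnt [8+:2] = (word>>8) & 0x3 = 1
chan [10+:6] = (word>>10) & 0x3f = 35
tag signed 6b, MSB=0: value = 15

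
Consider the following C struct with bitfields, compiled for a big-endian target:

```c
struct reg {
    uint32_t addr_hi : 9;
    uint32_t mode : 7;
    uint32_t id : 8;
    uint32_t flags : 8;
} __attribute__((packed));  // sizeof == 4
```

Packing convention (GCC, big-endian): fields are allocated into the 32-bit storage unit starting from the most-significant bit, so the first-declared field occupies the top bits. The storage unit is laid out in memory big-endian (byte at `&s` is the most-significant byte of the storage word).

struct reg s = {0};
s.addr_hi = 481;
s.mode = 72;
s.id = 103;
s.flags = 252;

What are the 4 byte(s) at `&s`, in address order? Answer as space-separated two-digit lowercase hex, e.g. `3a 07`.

f0 c8 67 fc

addr_hi:9 = 481 → 0x1e1 << 23 → word 0xf0800000
mode:7 = 72 → 0x48 << 16 → word 0xf0c80000
id:8 = 103 → 0x67 << 8 → word 0xf0c86700
flags:8 = 252 → 0xfc << 0 → word 0xf0c867fc
word = 0xf0c867fc → big-endian bytes:
  [0]=0xf0  [1]=0xc8  [2]=0x67  [3]=0xfc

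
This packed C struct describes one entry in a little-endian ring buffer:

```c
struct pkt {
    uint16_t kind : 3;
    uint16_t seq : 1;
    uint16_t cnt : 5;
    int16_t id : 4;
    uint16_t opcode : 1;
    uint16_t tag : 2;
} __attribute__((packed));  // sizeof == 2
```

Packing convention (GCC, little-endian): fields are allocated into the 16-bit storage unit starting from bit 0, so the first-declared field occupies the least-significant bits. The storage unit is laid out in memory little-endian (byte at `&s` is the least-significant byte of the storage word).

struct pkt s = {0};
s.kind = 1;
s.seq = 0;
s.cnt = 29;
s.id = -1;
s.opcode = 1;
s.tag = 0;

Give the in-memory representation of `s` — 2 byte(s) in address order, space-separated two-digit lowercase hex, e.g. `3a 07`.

kind (3b) val=1 bits=0x1 at bit 0: 0x0001
seq (1b) val=0 bits=0x0 at bit 3: 0x0001
cnt (5b) val=29 bits=0x1d at bit 4: 0x01d1
id (4b) val=-1 bits=0xf at bit 9: 0x1fd1
opcode (1b) val=1 bits=0x1 at bit 13: 0x3fd1
tag (2b) val=0 bits=0x0 at bit 14: 0x3fd1
word = 0x3fd1 → little-endian bytes:
  [0]=0xd1  [1]=0x3f

d1 3f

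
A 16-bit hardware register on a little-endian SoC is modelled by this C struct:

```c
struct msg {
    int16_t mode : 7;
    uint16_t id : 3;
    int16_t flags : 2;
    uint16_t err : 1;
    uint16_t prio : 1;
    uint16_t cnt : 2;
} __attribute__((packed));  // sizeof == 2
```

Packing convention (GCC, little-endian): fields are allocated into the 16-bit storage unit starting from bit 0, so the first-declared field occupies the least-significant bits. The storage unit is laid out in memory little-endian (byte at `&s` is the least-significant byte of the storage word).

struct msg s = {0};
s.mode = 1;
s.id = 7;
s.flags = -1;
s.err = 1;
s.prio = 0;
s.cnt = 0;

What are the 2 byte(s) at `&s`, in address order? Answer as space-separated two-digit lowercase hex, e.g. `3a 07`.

mode (7b) val=1 bits=0x1 at bit 0: 0x0001
id (3b) val=7 bits=0x7 at bit 7: 0x0381
flags (2b) val=-1 bits=0x3 at bit 10: 0x0f81
err (1b) val=1 bits=0x1 at bit 12: 0x1f81
prio (1b) val=0 bits=0x0 at bit 13: 0x1f81
cnt (2b) val=0 bits=0x0 at bit 14: 0x1f81
word = 0x1f81 → little-endian bytes:
  [0]=0x81  [1]=0x1f

81 1f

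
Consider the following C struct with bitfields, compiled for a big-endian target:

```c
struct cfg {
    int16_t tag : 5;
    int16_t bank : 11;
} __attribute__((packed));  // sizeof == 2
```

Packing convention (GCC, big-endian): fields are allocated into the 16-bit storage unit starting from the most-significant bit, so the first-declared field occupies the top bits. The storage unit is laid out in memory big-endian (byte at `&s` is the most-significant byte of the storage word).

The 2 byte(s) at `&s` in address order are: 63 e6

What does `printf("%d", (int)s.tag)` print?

[0]=0x63 [1]=0xe6 (big-endian) → word 0x63e6
tag [11+:5] = (word>>11) & 0x1f = 12  ←
bank [0+:11] = (word>>0) & 0x7ff = 998
tag signed 5b, MSB=0: value = 12

12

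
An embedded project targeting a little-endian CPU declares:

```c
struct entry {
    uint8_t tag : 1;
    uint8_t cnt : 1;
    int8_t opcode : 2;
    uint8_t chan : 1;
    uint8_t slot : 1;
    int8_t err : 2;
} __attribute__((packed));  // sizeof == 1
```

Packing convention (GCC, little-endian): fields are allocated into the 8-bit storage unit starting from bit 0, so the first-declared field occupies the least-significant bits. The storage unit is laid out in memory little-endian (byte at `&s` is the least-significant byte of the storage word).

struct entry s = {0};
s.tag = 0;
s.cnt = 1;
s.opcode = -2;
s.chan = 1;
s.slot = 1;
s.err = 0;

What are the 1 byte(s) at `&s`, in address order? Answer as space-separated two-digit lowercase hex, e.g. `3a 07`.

[0+:1] tag=0 & 0x1 = 0x0; word=0x00
[1+:1] cnt=1 & 0x1 = 0x1; word=0x02
[2+:2] opcode=-2 & 0x3 = 0x2; word=0x0a
[4+:1] chan=1 & 0x1 = 0x1; word=0x1a
[5+:1] slot=1 & 0x1 = 0x1; word=0x3a
[6+:2] err=0 & 0x3 = 0x0; word=0x3a
word = 0x3a → little-endian bytes:
  [0]=0x3a

3a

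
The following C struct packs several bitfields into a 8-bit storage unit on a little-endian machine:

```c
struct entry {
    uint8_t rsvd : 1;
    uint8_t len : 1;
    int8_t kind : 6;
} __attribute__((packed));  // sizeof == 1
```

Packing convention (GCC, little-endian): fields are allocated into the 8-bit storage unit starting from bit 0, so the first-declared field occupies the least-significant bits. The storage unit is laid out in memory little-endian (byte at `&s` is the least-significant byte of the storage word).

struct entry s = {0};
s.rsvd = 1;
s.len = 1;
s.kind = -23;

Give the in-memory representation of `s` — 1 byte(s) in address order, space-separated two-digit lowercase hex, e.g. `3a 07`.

rsvd (1b) val=1 bits=0x1 at bit 0: 0x01
len (1b) val=1 bits=0x1 at bit 1: 0x03
kind (6b) val=-23 bits=0x29 at bit 2: 0xa7
word = 0xa7 → little-endian bytes:
  [0]=0xa7

a7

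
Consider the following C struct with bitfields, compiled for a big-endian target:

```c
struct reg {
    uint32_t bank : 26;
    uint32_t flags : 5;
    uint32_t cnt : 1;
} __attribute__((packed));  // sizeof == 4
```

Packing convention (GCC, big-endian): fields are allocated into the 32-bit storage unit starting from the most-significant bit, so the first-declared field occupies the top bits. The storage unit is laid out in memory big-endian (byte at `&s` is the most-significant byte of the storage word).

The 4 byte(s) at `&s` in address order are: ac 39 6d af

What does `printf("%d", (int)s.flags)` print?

[0]=0xac [1]=0x39 [2]=0x6d [3]=0xaf (big-endian) → word 0xac396daf
bank:26 @ bit 6 → (0xac396daf>>6)&0x3ffffff = 0x2b0e5b6
flags:5 @ bit 1 → (0xac396daf>>1)&0x1f = 0x17  ←
cnt:1 @ bit 0 → (0xac396daf>>0)&0x1 = 0x1

23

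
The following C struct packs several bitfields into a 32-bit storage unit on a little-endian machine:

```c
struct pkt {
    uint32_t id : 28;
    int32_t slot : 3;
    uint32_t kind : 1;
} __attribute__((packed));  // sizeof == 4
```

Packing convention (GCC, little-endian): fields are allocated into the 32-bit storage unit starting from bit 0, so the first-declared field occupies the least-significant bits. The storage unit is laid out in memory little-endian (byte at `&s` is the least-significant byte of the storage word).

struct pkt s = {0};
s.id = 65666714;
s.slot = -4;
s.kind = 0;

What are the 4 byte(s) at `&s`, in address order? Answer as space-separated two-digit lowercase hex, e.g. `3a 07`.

9a fe e9 43

id:28 = 65666714 → 0x3e9fe9a << 0 → word 0x03e9fe9a
slot:3 = -4 → 0x4 << 28 → word 0x43e9fe9a
kind:1 = 0 → 0x0 << 31 → word 0x43e9fe9a
word = 0x43e9fe9a → little-endian bytes:
  [0]=0x9a  [1]=0xfe  [2]=0xe9  [3]=0x43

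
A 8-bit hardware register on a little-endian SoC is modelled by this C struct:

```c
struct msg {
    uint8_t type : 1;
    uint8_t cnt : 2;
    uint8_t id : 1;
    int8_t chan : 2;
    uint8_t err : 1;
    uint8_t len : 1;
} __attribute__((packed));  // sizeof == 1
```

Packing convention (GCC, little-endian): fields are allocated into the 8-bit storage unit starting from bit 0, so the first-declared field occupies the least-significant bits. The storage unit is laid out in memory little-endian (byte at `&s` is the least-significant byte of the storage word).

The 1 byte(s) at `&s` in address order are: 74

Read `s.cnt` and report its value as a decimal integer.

2

[0]=0x74 (little-endian) → word 0x74
type:1 @ bit 0 → (0x74>>0)&0x1 = 0x0
cnt:2 @ bit 1 → (0x74>>1)&0x3 = 0x2  ←
id:1 @ bit 3 → (0x74>>3)&0x1 = 0x0
chan:2 @ bit 4 → (0x74>>4)&0x3 = 0x3
err:1 @ bit 6 → (0x74>>6)&0x1 = 0x1
len:1 @ bit 7 → (0x74>>7)&0x1 = 0x0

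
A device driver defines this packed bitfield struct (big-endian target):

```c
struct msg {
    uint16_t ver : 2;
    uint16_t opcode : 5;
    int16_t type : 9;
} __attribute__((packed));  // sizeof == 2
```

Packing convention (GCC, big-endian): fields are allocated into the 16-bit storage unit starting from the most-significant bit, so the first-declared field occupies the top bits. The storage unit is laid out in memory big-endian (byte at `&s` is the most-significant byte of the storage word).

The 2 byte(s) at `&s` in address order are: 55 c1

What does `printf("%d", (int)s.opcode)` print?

[0]=0x55 [1]=0xc1 (big-endian) → word 0x55c1
ver:2 @ bit 14 → (0x55c1>>14)&0x3 = 0x1
opcode:5 @ bit 9 → (0x55c1>>9)&0x1f = 0xa  ←
type:9 @ bit 0 → (0x55c1>>0)&0x1ff = 0x1c1

10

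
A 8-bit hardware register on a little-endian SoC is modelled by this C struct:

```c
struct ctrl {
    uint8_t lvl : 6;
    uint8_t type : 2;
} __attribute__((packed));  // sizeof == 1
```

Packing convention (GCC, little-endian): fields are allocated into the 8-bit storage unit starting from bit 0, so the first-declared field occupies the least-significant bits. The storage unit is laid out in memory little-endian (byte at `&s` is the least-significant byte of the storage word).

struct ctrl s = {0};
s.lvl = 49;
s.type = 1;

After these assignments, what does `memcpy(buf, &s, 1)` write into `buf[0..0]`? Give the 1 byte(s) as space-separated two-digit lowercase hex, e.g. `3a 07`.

71

lvl:6 = 49 → 0x31 << 0 → word 0x31
type:2 = 1 → 0x1 << 6 → word 0x71
word = 0x71 → little-endian bytes:
  [0]=0x71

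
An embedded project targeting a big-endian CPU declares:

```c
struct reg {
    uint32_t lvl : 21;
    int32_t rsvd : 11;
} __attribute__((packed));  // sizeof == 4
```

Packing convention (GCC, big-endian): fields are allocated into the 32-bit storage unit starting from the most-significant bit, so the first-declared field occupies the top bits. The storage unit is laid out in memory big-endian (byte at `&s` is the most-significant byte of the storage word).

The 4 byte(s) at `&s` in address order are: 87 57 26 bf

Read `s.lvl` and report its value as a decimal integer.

[0]=0x87 [1]=0x57 [2]=0x26 [3]=0xbf (big-endian) → word 0x875726bf
lvl:21 @ bit 11 → (0x875726bf>>11)&0x1fffff = 0x10eae4  ←
rsvd:11 @ bit 0 → (0x875726bf>>0)&0x7ff = 0x6bf

1108708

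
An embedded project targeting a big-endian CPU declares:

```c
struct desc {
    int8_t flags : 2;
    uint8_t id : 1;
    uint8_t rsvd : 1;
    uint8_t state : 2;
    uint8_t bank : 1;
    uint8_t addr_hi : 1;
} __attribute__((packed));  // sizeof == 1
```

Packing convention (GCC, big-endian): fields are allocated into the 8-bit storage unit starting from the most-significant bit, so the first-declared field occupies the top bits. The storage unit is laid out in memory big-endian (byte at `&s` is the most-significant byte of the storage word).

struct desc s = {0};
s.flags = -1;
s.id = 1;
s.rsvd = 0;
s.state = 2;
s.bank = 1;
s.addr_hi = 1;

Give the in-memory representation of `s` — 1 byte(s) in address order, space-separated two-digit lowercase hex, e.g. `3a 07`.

flags (2b) val=-1 bits=0x3 at bit 6: 0xc0
id (1b) val=1 bits=0x1 at bit 5: 0xe0
rsvd (1b) val=0 bits=0x0 at bit 4: 0xe0
state (2b) val=2 bits=0x2 at bit 2: 0xe8
bank (1b) val=1 bits=0x1 at bit 1: 0xea
addr_hi (1b) val=1 bits=0x1 at bit 0: 0xeb
word = 0xeb → big-endian bytes:
  [0]=0xeb

eb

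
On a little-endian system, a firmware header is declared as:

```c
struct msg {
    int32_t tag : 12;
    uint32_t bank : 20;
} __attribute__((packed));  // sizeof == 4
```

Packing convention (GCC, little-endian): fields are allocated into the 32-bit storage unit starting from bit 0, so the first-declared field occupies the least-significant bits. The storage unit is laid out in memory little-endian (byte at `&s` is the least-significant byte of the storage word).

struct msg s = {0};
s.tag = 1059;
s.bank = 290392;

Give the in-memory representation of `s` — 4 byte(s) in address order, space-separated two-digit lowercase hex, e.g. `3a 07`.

tag (12b) val=1059 bits=0x423 at bit 0: 0x00000423
bank (20b) val=290392 bits=0x46e58 at bit 12: 0x46e58423
word = 0x46e58423 → little-endian bytes:
  [0]=0x23  [1]=0x84  [2]=0xe5  [3]=0x46

23 84 e5 46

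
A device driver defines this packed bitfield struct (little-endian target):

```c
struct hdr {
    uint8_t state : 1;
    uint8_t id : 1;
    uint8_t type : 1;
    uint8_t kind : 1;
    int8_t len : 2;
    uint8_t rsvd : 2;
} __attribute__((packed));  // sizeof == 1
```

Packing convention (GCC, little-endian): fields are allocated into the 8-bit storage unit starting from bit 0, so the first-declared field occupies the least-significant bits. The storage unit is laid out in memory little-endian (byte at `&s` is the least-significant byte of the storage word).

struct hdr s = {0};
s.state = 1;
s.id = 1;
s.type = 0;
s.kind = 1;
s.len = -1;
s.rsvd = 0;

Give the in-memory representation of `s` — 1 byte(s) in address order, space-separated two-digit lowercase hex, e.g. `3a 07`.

state (1b) val=1 bits=0x1 at bit 0: 0x01
id (1b) val=1 bits=0x1 at bit 1: 0x03
type (1b) val=0 bits=0x0 at bit 2: 0x03
kind (1b) val=1 bits=0x1 at bit 3: 0x0b
len (2b) val=-1 bits=0x3 at bit 4: 0x3b
rsvd (2b) val=0 bits=0x0 at bit 6: 0x3b
word = 0x3b → little-endian bytes:
  [0]=0x3b

3b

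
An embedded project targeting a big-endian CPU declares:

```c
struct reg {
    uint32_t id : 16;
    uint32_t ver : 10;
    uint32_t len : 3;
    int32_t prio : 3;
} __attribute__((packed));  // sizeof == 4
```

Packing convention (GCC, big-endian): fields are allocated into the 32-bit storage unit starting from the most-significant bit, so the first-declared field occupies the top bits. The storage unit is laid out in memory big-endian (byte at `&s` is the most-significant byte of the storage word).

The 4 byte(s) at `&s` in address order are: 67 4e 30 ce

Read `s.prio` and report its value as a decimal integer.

[0]=0x67 [1]=0x4e [2]=0x30 [3]=0xce (big-endian) → word 0x674e30ce
id:16 @ bit 16 → (0x674e30ce>>16)&0xffff = 0x674e
ver:10 @ bit 6 → (0x674e30ce>>6)&0x3ff = 0xc3
len:3 @ bit 3 → (0x674e30ce>>3)&0x7 = 0x1
prio:3 @ bit 0 → (0x674e30ce>>0)&0x7 = 0x6  ←
prio signed 3b, MSB=1: 6 - 8 = -2

-2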